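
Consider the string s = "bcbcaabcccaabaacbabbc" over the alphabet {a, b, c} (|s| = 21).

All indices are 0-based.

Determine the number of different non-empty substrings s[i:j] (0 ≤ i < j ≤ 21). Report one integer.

199

rank | idx | suffix
   0 |  10 | aabaacbabbc
   1 |   4 | aabcccaabaacbabbc
   2 |  13 | aacbabbc
   3 |  11 | abaacbabbc
   4 |  17 | abbc
   5 |   5 | abcccaabaacbabbc
   6 |  14 | acbabbc
   7 |  12 | baacbabbc
   8 |  16 | babbc
   9 |  18 | bbc
  10 |  19 | bc
  11 |   2 | bcaabcccaabaacbabbc
  12 |   0 | bcbcaabcccaabaacbabbc
  13 |   6 | bcccaabaacbabbc
  14 |  20 | c
  15 |   9 | caabaacbabbc
  16 |   3 | caabcccaabaacbabbc
  17 |  15 | cbabbc
  18 |   1 | cbcaabcccaabaacbabbc
  19 |   8 | ccaabaacbabbc
  20 |   7 | cccaabaacbabbc

SA = [10, 4, 13, 11, 17, 5, 14, 12, 16, 18, 19, 2, 0, 6, 20, 9, 3, 15, 1, 8, 7]
i: (SA[i-1],SA[i]) lcp shared
  1: (10,4) 3 'aab'
  2: (4,13) 2 'aa'
  3: (13,11) 1 'a'
  4: (11,17) 2 'ab'
  5: (17,5) 2 'ab'
  6: (5,14) 1 'a'
  7: (14,12) 0 ''
  8: (12,16) 2 'ba'
  9: (16,18) 1 'b'
  10: (18,19) 1 'b'
  11: (19,2) 2 'bc'
  12: (2,0) 2 'bc'
  13: (0,6) 2 'bc'
  14: (6,20) 0 ''
  15: (20,9) 1 'c'
  16: (9,3) 4 'caab'
  17: (3,15) 1 'c'
  18: (15,1) 2 'cb'
  19: (1,8) 1 'c'
  20: (8,7) 2 'cc'

n(n+1)/2 = 21·22/2 = 231
Σ LCP = 0 + 3 + 2 + 1 + 2 + 2 + 1 + 0 + 2 + 1 + 1 + 2 + 2 + 2 + 0 + 1 + 4 + 1 + 2 + 1 + 2 = 32
distinct = 231 − 32 = 199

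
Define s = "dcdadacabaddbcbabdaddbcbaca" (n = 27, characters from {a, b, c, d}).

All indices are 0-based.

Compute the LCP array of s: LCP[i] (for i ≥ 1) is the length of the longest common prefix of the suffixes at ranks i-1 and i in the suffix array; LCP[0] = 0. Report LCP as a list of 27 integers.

[0, 1, 2, 1, 3, 1, 2, 7, 0, 2, 2, 1, 4, 1, 0, 2, 1, 3, 1, 0, 2, 3, 1, 5, 1, 1, 6]

sorted suffixes:
  #0 SA[0]=26  'a'
  #1 SA[1]=7  'abaddbcbabdaddbcbaca'
  #2 SA[2]=15  'abdaddbcbaca'
  #3 SA[3]=24  'aca'
  #4 SA[4]=5  'acabaddbcbabdaddbcbaca'
  #5 SA[5]=3  'adacabaddbcbabdaddbcbaca'
  #6 SA[6]=9  'addbcbabdaddbcbaca'
  #7 SA[7]=18  'addbcbaca'
  #8 SA[8]=14  'babdaddbcbaca'
  #9 SA[9]=23  'baca'
  #10 SA[10]=8  'baddbcbabdaddbcbaca'
  #11 SA[11]=12  'bcbabdaddbcbaca'
  #12 SA[12]=21  'bcbaca'
  #13 SA[13]=16  'bdaddbcbaca'
  #14 SA[14]=25  'ca'
  #15 SA[15]=6  'cabaddbcbabdaddbcbaca'
  #16 SA[16]=13  'cbabdaddbcbaca'
  #17 SA[17]=22  'cbaca'
  #18 SA[18]=1  'cdadacabaddbcbabdaddbcbaca'
  #19 SA[19]=4  'dacabaddbcbabdaddbcbaca'
  #20 SA[20]=2  'dadacabaddbcbabdaddbcbaca'
  #21 SA[21]=17  'daddbcbaca'
  #22 SA[22]=11  'dbcbabdaddbcbaca'
  #23 SA[23]=20  'dbcbaca'
  #24 SA[24]=0  'dcdadacabaddbcbabdaddbcbaca'
  #25 SA[25]=10  'ddbcbabdaddbcbaca'
  #26 SA[26]=19  'ddbcbaca'

SA = [26, 7, 15, 24, 5, 3, 9, 18, 14, 23, 8, 12, 21, 16, 25, 6, 13, 22, 1, 4, 2, 17, 11, 20, 0, 10, 19]
[i] adj suffixes → lcp
  [1] 26/7 → 1 ('a')
  [2] 7/15 → 2 ('ab')
  [3] 15/24 → 1 ('a')
  [4] 24/5 → 3 ('aca')
  [5] 5/3 → 1 ('a')
  [6] 3/9 → 2 ('ad')
  [7] 9/18 → 7 ('addbcba')
  [8] 18/14 → 0 ('')
  [9] 14/23 → 2 ('ba')
  [10] 23/8 → 2 ('ba')
  [11] 8/12 → 1 ('b')
  [12] 12/21 → 4 ('bcba')
  [13] 21/16 → 1 ('b')
  [14] 16/25 → 0 ('')
  [15] 25/6 → 2 ('ca')
  [16] 6/13 → 1 ('c')
  [17] 13/22 → 3 ('cba')
  [18] 22/1 → 1 ('c')
  [19] 1/4 → 0 ('')
  [20] 4/2 → 2 ('da')
  [21] 2/17 → 3 ('dad')
  [22] 17/11 → 1 ('d')
  [23] 11/20 → 5 ('dbcba')
  [24] 20/0 → 1 ('d')
  [25] 0/10 → 1 ('d')
  [26] 10/19 → 6 ('ddbcba')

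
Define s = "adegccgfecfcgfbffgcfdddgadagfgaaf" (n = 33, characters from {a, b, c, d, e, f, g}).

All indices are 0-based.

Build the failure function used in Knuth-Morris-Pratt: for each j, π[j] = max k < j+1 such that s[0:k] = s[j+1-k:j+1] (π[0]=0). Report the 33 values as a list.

π[0] = 0
j=1 s[j]='d': π[1]=0 (border '')
j=2 s[j]='e': π[2]=0 (border '')
j=3 s[j]='g': π[3]=0 (border '')
j=4 s[j]='c': π[4]=0 (border '')
j=5 s[j]='c': π[5]=0 (border '')
j=6 s[j]='g': π[6]=0 (border '')
j=7 s[j]='f': π[7]=0 (border '')
j=8 s[j]='e': π[8]=0 (border '')
j=9 s[j]='c': π[9]=0 (border '')
j=10 s[j]='f': π[10]=0 (border '')
j=11 s[j]='c': π[11]=0 (border '')
j=12 s[j]='g': π[12]=0 (border '')
j=13 s[j]='f': π[13]=0 (border '')
j=14 s[j]='b': π[14]=0 (border '')
j=15 s[j]='f': π[15]=0 (border '')
j=16 s[j]='f': π[16]=0 (border '')
j=17 s[j]='g': π[17]=0 (border '')
j=18 s[j]='c': π[18]=0 (border '')
j=19 s[j]='f': π[19]=0 (border '')
j=20 s[j]='d': π[20]=0 (border '')
j=21 s[j]='d': π[21]=0 (border '')
j=22 s[j]='d': π[22]=0 (border '')
j=23 s[j]='g': π[23]=0 (border '')
j=24 s[j]='a': π[24]=1 (border 'a')
j=25 s[j]='d': π[25]=2 (border 'ad')
j=26 s[j]='a': k: 2→0; π[26]=1 (border 'a')
j=27 s[j]='g': k: 1→0; π[27]=0 (border '')
j=28 s[j]='f': π[28]=0 (border '')
j=29 s[j]='g': π[29]=0 (border '')
j=30 s[j]='a': π[30]=1 (border 'a')
j=31 s[j]='a': k: 1→0; π[31]=1 (border 'a')
j=32 s[j]='f': k: 1→0; π[32]=0 (border '')

[0, 0, 0, 0, 0, 0, 0, 0, 0, 0, 0, 0, 0, 0, 0, 0, 0, 0, 0, 0, 0, 0, 0, 0, 1, 2, 1, 0, 0, 0, 1, 1, 0]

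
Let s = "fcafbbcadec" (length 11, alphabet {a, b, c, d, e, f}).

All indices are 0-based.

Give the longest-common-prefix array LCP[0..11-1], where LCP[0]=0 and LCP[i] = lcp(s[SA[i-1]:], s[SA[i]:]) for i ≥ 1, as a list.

[0, 1, 0, 1, 0, 1, 2, 0, 0, 0, 1]

rank | idx | suffix
   0 |   7 | adec
   1 |   2 | afbbcadec
   2 |   4 | bbcadec
   3 |   5 | bcadec
   4 |  10 | c
   5 |   6 | cadec
   6 |   1 | cafbbcadec
   7 |   8 | dec
   8 |   9 | ec
   9 |   3 | fbbcadec
  10 |   0 | fcafbbcadec

SA = [7, 2, 4, 5, 10, 6, 1, 8, 9, 3, 0]
rank  pair      lcp
   1  s[7:],s[2:]  1  'a'
   2  s[2:],s[4:]  0  ''
   3  s[4:],s[5:]  1  'b'
   4  s[5:],s[10:]  0  ''
   5  s[10:],s[6:]  1  'c'
   6  s[6:],s[1:]  2  'ca'
   7  s[1:],s[8:]  0  ''
   8  s[8:],s[9:]  0  ''
   9  s[9:],s[3:]  0  ''
  10  s[3:],s[0:]  1  'f'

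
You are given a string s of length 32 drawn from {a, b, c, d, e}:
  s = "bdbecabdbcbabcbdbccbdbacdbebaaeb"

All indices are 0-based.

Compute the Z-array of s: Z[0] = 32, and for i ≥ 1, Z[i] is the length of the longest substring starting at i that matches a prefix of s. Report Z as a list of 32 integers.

Z[0]=32
i=1: fresh scan; Z[1]=0
i=2: fresh scan; Z[2]=1 scan→box=[2,3)
i=3: fresh scan; Z[3]=0
i=4: fresh scan; Z[4]=0
i=5: fresh scan; Z[5]=0
i=6: fresh scan; Z[6]=3 scan→box=[6,9)
i=7: min(r-i=2, Z[1]=0)=0; Z[7]=0
i=8: min(r-i=1, Z[2]=1)=1; Z[8]=1
i=9: fresh scan; Z[9]=0
i=10: fresh scan; Z[10]=1 scan→box=[10,11)
i=11: fresh scan; Z[11]=0
i=12: fresh scan; Z[12]=1 scan→box=[12,13)
i=13: fresh scan; Z[13]=0
i=14: fresh scan; Z[14]=3 scan→box=[14,17)
i=15: min(r-i=2, Z[1]=0)=0; Z[15]=0
i=16: min(r-i=1, Z[2]=1)=1; Z[16]=1
i=17: fresh scan; Z[17]=0
i=18: fresh scan; Z[18]=0
i=19: fresh scan; Z[19]=3 scan→box=[19,22)
i=20: min(r-i=2, Z[1]=0)=0; Z[20]=0
i=21: min(r-i=1, Z[2]=1)=1; Z[21]=1
i=22: fresh scan; Z[22]=0
i=23: fresh scan; Z[23]=0
i=24: fresh scan; Z[24]=0
i=25: fresh scan; Z[25]=1 scan→box=[25,26)
i=26: fresh scan; Z[26]=0
i=27: fresh scan; Z[27]=1 scan→box=[27,28)
i=28: fresh scan; Z[28]=0
i=29: fresh scan; Z[29]=0
i=30: fresh scan; Z[30]=0
i=31: fresh scan; Z[31]=1 scan→box=[31,32)

[32, 0, 1, 0, 0, 0, 3, 0, 1, 0, 1, 0, 1, 0, 3, 0, 1, 0, 0, 3, 0, 1, 0, 0, 0, 1, 0, 1, 0, 0, 0, 1]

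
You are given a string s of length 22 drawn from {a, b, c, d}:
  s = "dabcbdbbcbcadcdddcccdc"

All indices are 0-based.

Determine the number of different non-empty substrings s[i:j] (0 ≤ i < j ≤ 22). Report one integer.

226

rank | idx | suffix
   0 |   1 | abcbdbbcbcadcdddcccdc
   1 |  11 | adcdddcccdc
   2 |   6 | bbcbcadcdddcccdc
   3 |   9 | bcadcdddcccdc
   4 |   7 | bcbcadcdddcccdc
   5 |   2 | bcbdbbcbcadcdddcccdc
   6 |   4 | bdbbcbcadcdddcccdc
   7 |  21 | c
   8 |  10 | cadcdddcccdc
   9 |   8 | cbcadcdddcccdc
  10 |   3 | cbdbbcbcadcdddcccdc
  11 |  17 | cccdc
  12 |  18 | ccdc
  13 |  19 | cdc
  14 |  13 | cdddcccdc
  15 |   0 | dabcbdbbcbcadcdddcccdc
  16 |   5 | dbbcbcadcdddcccdc
  17 |  20 | dc
  18 |  16 | dcccdc
  19 |  12 | dcdddcccdc
  20 |  15 | ddcccdc
  21 |  14 | dddcccdc

SA = [1, 11, 6, 9, 7, 2, 4, 21, 10, 8, 3, 17, 18, 19, 13, 0, 5, 20, 16, 12, 15, 14]
[i] adj suffixes → lcp
  [1] 1/11 → 1 ('a')
  [2] 11/6 → 0 ('')
  [3] 6/9 → 1 ('b')
  [4] 9/7 → 2 ('bc')
  [5] 7/2 → 3 ('bcb')
  [6] 2/4 → 1 ('b')
  [7] 4/21 → 0 ('')
  [8] 21/10 → 1 ('c')
  [9] 10/8 → 1 ('c')
  [10] 8/3 → 2 ('cb')
  [11] 3/17 → 1 ('c')
  [12] 17/18 → 2 ('cc')
  [13] 18/19 → 1 ('c')
  [14] 19/13 → 2 ('cd')
  [15] 13/0 → 0 ('')
  [16] 0/5 → 1 ('d')
  [17] 5/20 → 1 ('d')
  [18] 20/16 → 2 ('dc')
  [19] 16/12 → 2 ('dc')
  [20] 12/15 → 1 ('d')
  [21] 15/14 → 2 ('dd')

n(n+1)/2 = 22·23/2 = 253
Σ LCP = 0 + 1 + 0 + 1 + 2 + 3 + 1 + 0 + 1 + 1 + 2 + 1 + 2 + 1 + 2 + 0 + 1 + 1 + 2 + 2 + 1 + 2 = 27
distinct = 253 − 27 = 226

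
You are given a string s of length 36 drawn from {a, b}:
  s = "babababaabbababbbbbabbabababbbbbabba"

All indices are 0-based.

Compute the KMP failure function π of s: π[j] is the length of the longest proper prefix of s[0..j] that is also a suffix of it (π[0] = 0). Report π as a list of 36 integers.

π[0] = 0
j=1 s[j]='a': π[1]=0 (border '')
j=2 s[j]='b': π[2]=1 (border 'b')
j=3 s[j]='a': π[3]=2 (border 'ba')
j=4 s[j]='b': π[4]=3 (border 'bab')
j=5 s[j]='a': π[5]=4 (border 'baba')
j=6 s[j]='b': π[6]=5 (border 'babab')
j=7 s[j]='a': π[7]=6 (border 'bababa')
j=8 s[j]='a': k: 6→4→2→0; π[8]=0 (border '')
j=9 s[j]='b': π[9]=1 (border 'b')
j=10 s[j]='b': k: 1→0; π[10]=1 (border 'b')
j=11 s[j]='a': π[11]=2 (border 'ba')
j=12 s[j]='b': π[12]=3 (border 'bab')
j=13 s[j]='a': π[13]=4 (border 'baba')
j=14 s[j]='b': π[14]=5 (border 'babab')
j=15 s[j]='b': k: 5→3→1→0; π[15]=1 (border 'b')
j=16 s[j]='b': k: 1→0; π[16]=1 (border 'b')
j=17 s[j]='b': k: 1→0; π[17]=1 (border 'b')
j=18 s[j]='b': k: 1→0; π[18]=1 (border 'b')
j=19 s[j]='a': π[19]=2 (border 'ba')
j=20 s[j]='b': π[20]=3 (border 'bab')
j=21 s[j]='b': k: 3→1→0; π[21]=1 (border 'b')
j=22 s[j]='a': π[22]=2 (border 'ba')
j=23 s[j]='b': π[23]=3 (border 'bab')
j=24 s[j]='a': π[24]=4 (border 'baba')
j=25 s[j]='b': π[25]=5 (border 'babab')
j=26 s[j]='a': π[26]=6 (border 'bababa')
j=27 s[j]='b': π[27]=7 (border 'bababab')
j=28 s[j]='b': k: 7→5→3→1→0; π[28]=1 (border 'b')
j=29 s[j]='b': k: 1→0; π[29]=1 (border 'b')
j=30 s[j]='b': k: 1→0; π[30]=1 (border 'b')
j=31 s[j]='b': k: 1→0; π[31]=1 (border 'b')
j=32 s[j]='a': π[32]=2 (border 'ba')
j=33 s[j]='b': π[33]=3 (border 'bab')
j=34 s[j]='b': k: 3→1→0; π[34]=1 (border 'b')
j=35 s[j]='a': π[35]=2 (border 'ba')

[0, 0, 1, 2, 3, 4, 5, 6, 0, 1, 1, 2, 3, 4, 5, 1, 1, 1, 1, 2, 3, 1, 2, 3, 4, 5, 6, 7, 1, 1, 1, 1, 2, 3, 1, 2]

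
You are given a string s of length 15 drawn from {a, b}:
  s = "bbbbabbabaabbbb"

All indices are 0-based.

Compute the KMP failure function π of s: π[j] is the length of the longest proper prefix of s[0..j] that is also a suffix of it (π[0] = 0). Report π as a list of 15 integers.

π[0] = 0
j=1 s[j]='b': π[1]=1 (border 'b')
j=2 s[j]='b': π[2]=2 (border 'bb')
j=3 s[j]='b': π[3]=3 (border 'bbb')
j=4 s[j]='a': k: 3→2→1→0; π[4]=0 (border '')
j=5 s[j]='b': π[5]=1 (border 'b')
j=6 s[j]='b': π[6]=2 (border 'bb')
j=7 s[j]='a': k: 2→1→0; π[7]=0 (border '')
j=8 s[j]='b': π[8]=1 (border 'b')
j=9 s[j]='a': k: 1→0; π[9]=0 (border '')
j=10 s[j]='a': π[10]=0 (border '')
j=11 s[j]='b': π[11]=1 (border 'b')
j=12 s[j]='b': π[12]=2 (border 'bb')
j=13 s[j]='b': π[13]=3 (border 'bbb')
j=14 s[j]='b': π[14]=4 (border 'bbbb')

[0, 1, 2, 3, 0, 1, 2, 0, 1, 0, 0, 1, 2, 3, 4]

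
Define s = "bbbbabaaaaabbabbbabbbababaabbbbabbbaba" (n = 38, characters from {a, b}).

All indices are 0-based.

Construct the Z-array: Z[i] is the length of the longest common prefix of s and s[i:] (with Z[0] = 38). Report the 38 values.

[38, 3, 2, 1, 0, 1, 0, 0, 0, 0, 0, 2, 1, 0, 3, 2, 1, 0, 3, 2, 1, 0, 1, 0, 1, 0, 0, 6, 3, 2, 1, 0, 3, 2, 1, 0, 1, 0]

Z[0]=38
i=1: outside box; Z[1]=3 extend→box=[1,4)
i=2: min(r-i=2, Z[1]=3)=2; Z[2]=2
i=3: min(r-i=1, Z[2]=2)=1; Z[3]=1
i=4: outside box; Z[4]=0
i=5: outside box; Z[5]=1 extend→box=[5,6)
i=6: outside box; Z[6]=0
i=7: outside box; Z[7]=0
i=8: outside box; Z[8]=0
i=9: outside box; Z[9]=0
i=10: outside box; Z[10]=0
i=11: outside box; Z[11]=2 extend→box=[11,13)
i=12: min(r-i=1, Z[1]=3)=1; Z[12]=1
i=13: outside box; Z[13]=0
i=14: outside box; Z[14]=3 extend→box=[14,17)
i=15: min(r-i=2, Z[1]=3)=2; Z[15]=2
i=16: min(r-i=1, Z[2]=2)=1; Z[16]=1
i=17: outside box; Z[17]=0
i=18: outside box; Z[18]=3 extend→box=[18,21)
i=19: min(r-i=2, Z[1]=3)=2; Z[19]=2
i=20: min(r-i=1, Z[2]=2)=1; Z[20]=1
i=21: outside box; Z[21]=0
i=22: outside box; Z[22]=1 extend→box=[22,23)
i=23: outside box; Z[23]=0
i=24: outside box; Z[24]=1 extend→box=[24,25)
i=25: outside box; Z[25]=0
i=26: outside box; Z[26]=0
i=27: outside box; Z[27]=6 extend→box=[27,33)
i=28: min(r-i=5, Z[1]=3)=3; Z[28]=3
i=29: min(r-i=4, Z[2]=2)=2; Z[29]=2
i=30: min(r-i=3, Z[3]=1)=1; Z[30]=1
i=31: min(r-i=2, Z[4]=0)=0; Z[31]=0
i=32: min(r-i=1, Z[5]=1)=1; Z[32]=3 extend→box=[32,35)
i=33: min(r-i=2, Z[1]=3)=2; Z[33]=2
i=34: min(r-i=1, Z[2]=2)=1; Z[34]=1
i=35: outside box; Z[35]=0
i=36: outside box; Z[36]=1 extend→box=[36,37)
i=37: outside box; Z[37]=0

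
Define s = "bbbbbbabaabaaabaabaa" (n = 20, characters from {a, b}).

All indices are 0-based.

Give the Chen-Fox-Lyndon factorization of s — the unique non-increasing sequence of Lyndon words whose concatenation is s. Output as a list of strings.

emit factor 1: 'b' (i=0, period=1)
emit factor 2: 'b' (i=1, period=1)
emit factor 3: 'b' (i=2, period=1)
emit factor 4: 'b' (i=3, period=1)
emit factor 5: 'b' (i=4, period=1)
emit factor 6: 'b' (i=5, period=1)
emit factor 7: 'ab' (i=6, period=2)
emit factor 8: 'aab' (i=8, period=3)
emit factor 9: 'aaabaab' (i=11, period=7)
emit factor 10: 'a' (i=18, period=1)
emit factor 11: 'a' (i=19, period=1)

["b", "b", "b", "b", "b", "b", "ab", "aab", "aaabaab", "a", "a"]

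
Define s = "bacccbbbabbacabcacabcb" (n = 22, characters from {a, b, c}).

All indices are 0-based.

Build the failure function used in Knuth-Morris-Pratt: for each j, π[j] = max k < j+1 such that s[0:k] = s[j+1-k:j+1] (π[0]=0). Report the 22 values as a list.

π[0] = 0
j=1 s[j]='a': π[1]=0 (border '')
j=2 s[j]='c': π[2]=0 (border '')
j=3 s[j]='c': π[3]=0 (border '')
j=4 s[j]='c': π[4]=0 (border '')
j=5 s[j]='b': π[5]=1 (border 'b')
j=6 s[j]='b': k: 1→0; π[6]=1 (border 'b')
j=7 s[j]='b': k: 1→0; π[7]=1 (border 'b')
j=8 s[j]='a': π[8]=2 (border 'ba')
j=9 s[j]='b': k: 2→0; π[9]=1 (border 'b')
j=10 s[j]='b': k: 1→0; π[10]=1 (border 'b')
j=11 s[j]='a': π[11]=2 (border 'ba')
j=12 s[j]='c': π[12]=3 (border 'bac')
j=13 s[j]='a': k: 3→0; π[13]=0 (border '')
j=14 s[j]='b': π[14]=1 (border 'b')
j=15 s[j]='c': k: 1→0; π[15]=0 (border '')
j=16 s[j]='a': π[16]=0 (border '')
j=17 s[j]='c': π[17]=0 (border '')
j=18 s[j]='a': π[18]=0 (border '')
j=19 s[j]='b': π[19]=1 (border 'b')
j=20 s[j]='c': k: 1→0; π[20]=0 (border '')
j=21 s[j]='b': π[21]=1 (border 'b')

[0, 0, 0, 0, 0, 1, 1, 1, 2, 1, 1, 2, 3, 0, 1, 0, 0, 0, 0, 1, 0, 1]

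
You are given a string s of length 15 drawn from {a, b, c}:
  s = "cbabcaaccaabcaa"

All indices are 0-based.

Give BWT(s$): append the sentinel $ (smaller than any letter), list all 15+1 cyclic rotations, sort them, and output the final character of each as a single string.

rank  rotation          last
    0  $cbabcaaccaabcaa  a
    1  a$cbabcaaccaabca  a
    2  aa$cbabcaaccaabc  c
    3  aabcaa$cbabcaacc  c
    4  aaccaabcaa$cbabc  c
    5  abcaa$cbabcaacca  a
    6  abcaaccaabcaa$cb  b
    7  accaabcaa$cbabca  a
    8  babcaaccaabcaa$c  c
    9  bcaa$cbabcaaccaa  a
   10  bcaaccaabcaa$cba  a
   11  caa$cbabcaaccaab  b
   12  caabcaa$cbabcaac  c
   13  caaccaabcaa$cbab  b
   14  cbabcaaccaabcaa$  $
   15  ccaabcaa$cbabcaa  a

aacccabacaabcb$a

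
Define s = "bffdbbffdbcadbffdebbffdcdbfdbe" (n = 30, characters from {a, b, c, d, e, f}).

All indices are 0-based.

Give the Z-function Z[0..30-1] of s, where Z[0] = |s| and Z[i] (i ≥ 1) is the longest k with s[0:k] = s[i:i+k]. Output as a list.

[30, 0, 0, 0, 1, 5, 0, 0, 0, 1, 0, 0, 0, 4, 0, 0, 0, 0, 1, 4, 0, 0, 0, 0, 0, 2, 0, 0, 1, 0]

Z[0]=30
i=1: outside box; Z[1]=0
i=2: outside box; Z[2]=0
i=3: outside box; Z[3]=0
i=4: outside box; Z[4]=1 scan→box=[4,5)
i=5: outside box; Z[5]=5 scan→box=[5,10)
i=6: min(r-i=4, Z[1]=0)=0; Z[6]=0
i=7: min(r-i=3, Z[2]=0)=0; Z[7]=0
i=8: min(r-i=2, Z[3]=0)=0; Z[8]=0
i=9: min(r-i=1, Z[4]=1)=1; Z[9]=1
i=10: outside box; Z[10]=0
i=11: outside box; Z[11]=0
i=12: outside box; Z[12]=0
i=13: outside box; Z[13]=4 scan→box=[13,17)
i=14: min(r-i=3, Z[1]=0)=0; Z[14]=0
i=15: min(r-i=2, Z[2]=0)=0; Z[15]=0
i=16: min(r-i=1, Z[3]=0)=0; Z[16]=0
i=17: outside box; Z[17]=0
i=18: outside box; Z[18]=1 scan→box=[18,19)
i=19: outside box; Z[19]=4 scan→box=[19,23)
i=20: min(r-i=3, Z[1]=0)=0; Z[20]=0
i=21: min(r-i=2, Z[2]=0)=0; Z[21]=0
i=22: min(r-i=1, Z[3]=0)=0; Z[22]=0
i=23: outside box; Z[23]=0
i=24: outside box; Z[24]=0
i=25: outside box; Z[25]=2 scan→box=[25,27)
i=26: min(r-i=1, Z[1]=0)=0; Z[26]=0
i=27: outside box; Z[27]=0
i=28: outside box; Z[28]=1 scan→box=[28,29)
i=29: outside box; Z[29]=0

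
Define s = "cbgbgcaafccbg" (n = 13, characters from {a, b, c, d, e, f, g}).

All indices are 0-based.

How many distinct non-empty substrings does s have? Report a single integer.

rank | idx | suffix
   0 |   6 | aafccbg
   1 |   7 | afccbg
   2 |  11 | bg
   3 |   1 | bgbgcaafccbg
   4 |   3 | bgcaafccbg
   5 |   5 | caafccbg
   6 |  10 | cbg
   7 |   0 | cbgbgcaafccbg
   8 |   9 | ccbg
   9 |   8 | fccbg
  10 |  12 | g
  11 |   2 | gbgcaafccbg
  12 |   4 | gcaafccbg

SA = [6, 7, 11, 1, 3, 5, 10, 0, 9, 8, 12, 2, 4]
rank  pair      lcp
   1  s[6:],s[7:]  1  'a'
   2  s[7:],s[11:]  0  ''
   3  s[11:],s[1:]  2  'bg'
   4  s[1:],s[3:]  2  'bg'
   5  s[3:],s[5:]  0  ''
   6  s[5:],s[10:]  1  'c'
   7  s[10:],s[0:]  3  'cbg'
   8  s[0:],s[9:]  1  'c'
   9  s[9:],s[8:]  0  ''
  10  s[8:],s[12:]  0  ''
  11  s[12:],s[2:]  1  'g'
  12  s[2:],s[4:]  1  'g'

n(n+1)/2 = 13·14/2 = 91
Σ LCP = 0 + 1 + 0 + 2 + 2 + 0 + 1 + 3 + 1 + 0 + 0 + 1 + 1 = 12
distinct = 91 − 12 = 79

79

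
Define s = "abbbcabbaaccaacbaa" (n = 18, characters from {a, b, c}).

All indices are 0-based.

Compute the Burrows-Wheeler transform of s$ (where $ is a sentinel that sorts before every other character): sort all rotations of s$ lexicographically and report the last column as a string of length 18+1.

aabcbc$aacbaabbcbaa

rank  rotation             last
    0  $abbbcabbaaccaacbaa  a
    1  a$abbbcabbaaccaacba  a
    2  aa$abbbcabbaaccaacb  b
    3  aacbaa$abbbcabbaacc  c
    4  aaccaacbaa$abbbcabb  b
    5  abbaaccaacbaa$abbbc  c
    6  abbbcabbaaccaacbaa$  $
    7  acbaa$abbbcabbaacca  a
    8  accaacbaa$abbbcabba  a
    9  baa$abbbcabbaaccaac  c
   10  baaccaacbaa$abbbcab  b
   11  bbaaccaacbaa$abbbca  a
   12  bbbcabbaaccaacbaa$a  a
   13  bbcabbaaccaacbaa$ab  b
   14  bcabbaaccaacbaa$abb  b
   15  caacbaa$abbbcabbaac  c
   16  cabbaaccaacbaa$abbb  b
   17  cbaa$abbbcabbaaccaa  a
   18  ccaacbaa$abbbcabbaa  a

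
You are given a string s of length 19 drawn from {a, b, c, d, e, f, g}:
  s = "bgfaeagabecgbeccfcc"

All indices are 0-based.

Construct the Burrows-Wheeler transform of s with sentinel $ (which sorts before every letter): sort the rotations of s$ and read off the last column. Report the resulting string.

cgfega$cfeceabbgcacb

rank  rotation              last
    0  $bgfaeagabecgbeccfcc  c
    1  abecgbeccfcc$bgfaeag  g
    2  aeagabecgbeccfcc$bgf  f
    3  agabecgbeccfcc$bgfae  e
    4  beccfcc$bgfaeagabecg  g
    5  becgbeccfcc$bgfaeaga  a
    6  bgfaeagabecgbeccfcc$  $
    7  c$bgfaeagabecgbeccfc  c
    8  cc$bgfaeagabecgbeccf  f
    9  ccfcc$bgfaeagabecgbe  e
   10  cfcc$bgfaeagabecgbec  c
   11  cgbeccfcc$bgfaeagabe  e
   12  eagabecgbeccfcc$bgfa  a
   13  eccfcc$bgfaeagabecgb  b
   14  ecgbeccfcc$bgfaeagab  b
   15  faeagabecgbeccfcc$bg  g
   16  fcc$bgfaeagabecgbecc  c
   17  gabecgbeccfcc$bgfaea  a
   18  gbeccfcc$bgfaeagabec  c
   19  gfaeagabecgbeccfcc$b  b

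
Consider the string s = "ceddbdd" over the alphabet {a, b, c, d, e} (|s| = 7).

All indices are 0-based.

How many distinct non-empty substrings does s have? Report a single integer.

sorted suffixes:
  #0 SA[0]=4  'bdd'
  #1 SA[1]=0  'ceddbdd'
  #2 SA[2]=6  'd'
  #3 SA[3]=3  'dbdd'
  #4 SA[4]=5  'dd'
  #5 SA[5]=2  'ddbdd'
  #6 SA[6]=1  'eddbdd'

SA = [4, 0, 6, 3, 5, 2, 1]
i: (SA[i-1],SA[i]) lcp shared
  1: (4,0) 0 ''
  2: (0,6) 0 ''
  3: (6,3) 1 'd'
  4: (3,5) 1 'd'
  5: (5,2) 2 'dd'
  6: (2,1) 0 ''

n(n+1)/2 = 7·8/2 = 28
Σ LCP = 0 + 0 + 0 + 1 + 1 + 2 + 0 = 4
distinct = 28 − 4 = 24

24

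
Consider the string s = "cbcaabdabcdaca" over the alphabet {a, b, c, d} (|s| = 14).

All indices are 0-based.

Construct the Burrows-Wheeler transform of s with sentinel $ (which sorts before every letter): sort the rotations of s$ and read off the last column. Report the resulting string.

rank  rotation         last
    0  $cbcaabdabcdaca  a
    1  a$cbcaabdabcdac  c
    2  aabdabcdaca$cbc  c
    3  abcdaca$cbcaabd  d
    4  abdabcdaca$cbca  a
    5  aca$cbcaabdabcd  d
    6  bcaabdabcdaca$c  c
    7  bcdaca$cbcaabda  a
    8  bdabcdaca$cbcaa  a
    9  ca$cbcaabdabcda  a
   10  caabdabcdaca$cb  b
   11  cbcaabdabcdaca$  $
   12  cdaca$cbcaabdab  b
   13  dabcdaca$cbcaab  b
   14  daca$cbcaabdabc  c

accdadcaaab$bbc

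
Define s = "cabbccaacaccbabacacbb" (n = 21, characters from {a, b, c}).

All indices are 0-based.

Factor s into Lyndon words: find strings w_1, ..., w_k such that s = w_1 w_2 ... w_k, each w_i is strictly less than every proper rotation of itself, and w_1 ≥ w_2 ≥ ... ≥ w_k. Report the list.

["c", "abbcc", "aacaccbabacacbb"]

emit factor 1: 'c' (i=0, period=1)
emit factor 2: 'abbcc' (i=1, period=5)
emit factor 3: 'aacaccbabacacbb' (i=6, period=15)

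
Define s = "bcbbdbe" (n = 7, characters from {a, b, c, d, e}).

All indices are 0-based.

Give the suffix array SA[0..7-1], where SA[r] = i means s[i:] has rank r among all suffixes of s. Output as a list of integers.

sorted suffixes:
  #0 SA[0]=2  'bbdbe'
  #1 SA[1]=0  'bcbbdbe'
  #2 SA[2]=3  'bdbe'
  #3 SA[3]=5  'be'
  #4 SA[4]=1  'cbbdbe'
  #5 SA[5]=4  'dbe'
  #6 SA[6]=6  'e'

[2, 0, 3, 5, 1, 4, 6]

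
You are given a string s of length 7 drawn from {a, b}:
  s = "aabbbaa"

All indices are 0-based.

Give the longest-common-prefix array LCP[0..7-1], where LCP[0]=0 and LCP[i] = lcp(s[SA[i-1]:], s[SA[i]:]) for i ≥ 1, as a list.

[0, 1, 2, 1, 0, 1, 2]

rank | idx | suffix
   0 |   6 | a
   1 |   5 | aa
   2 |   0 | aabbbaa
   3 |   1 | abbbaa
   4 |   4 | baa
   5 |   3 | bbaa
   6 |   2 | bbbaa

SA = [6, 5, 0, 1, 4, 3, 2]
[i] adj suffixes → lcp
  [1] 6/5 → 1 ('a')
  [2] 5/0 → 2 ('aa')
  [3] 0/1 → 1 ('a')
  [4] 1/4 → 0 ('')
  [5] 4/3 → 1 ('b')
  [6] 3/2 → 2 ('bb')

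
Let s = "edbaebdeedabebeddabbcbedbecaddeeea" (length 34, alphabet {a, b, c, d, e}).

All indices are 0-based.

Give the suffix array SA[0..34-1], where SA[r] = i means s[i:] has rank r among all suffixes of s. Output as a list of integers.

sorted suffixes:
  #0 SA[0]=33  'a'
  #1 SA[1]=17  'abbcbedbecaddeeea'
  #2 SA[2]=10  'abebeddabbcbedbecaddeeea'
  #3 SA[3]=27  'addeeea'
  #4 SA[4]=3  'aebdeedabebeddabbcbedbecaddeeea'
  #5 SA[5]=2  'baebdeedabebeddabbcbedbecaddeeea'
  #6 SA[6]=18  'bbcbedbecaddeeea'
  #7 SA[7]=19  'bcbedbecaddeeea'
  #8 SA[8]=5  'bdeedabebeddabbcbedbecaddeeea'
  #9 SA[9]=11  'bebeddabbcbedbecaddeeea'
  #10 SA[10]=24  'becaddeeea'
  #11 SA[11]=21  'bedbecaddeeea'
  #12 SA[12]=13  'beddabbcbedbecaddeeea'
  #13 SA[13]=26  'caddeeea'
  #14 SA[14]=20  'cbedbecaddeeea'
  #15 SA[15]=16  'dabbcbedbecaddeeea'
  #16 SA[16]=9  'dabebeddabbcbedbecaddeeea'
  #17 SA[17]=1  'dbaebdeedabebeddabbcbedbecaddeeea'
  #18 SA[18]=23  'dbecaddeeea'
  #19 SA[19]=15  'ddabbcbedbecaddeeea'
  #20 SA[20]=28  'ddeeea'
  #21 SA[21]=6  'deedabebeddabbcbedbecaddeeea'
  #22 SA[22]=29  'deeea'
  #23 SA[23]=32  'ea'
  #24 SA[24]=4  'ebdeedabebeddabbcbedbecaddeeea'
  #25 SA[25]=12  'ebeddabbcbedbecaddeeea'
  #26 SA[26]=25  'ecaddeeea'
  #27 SA[27]=8  'edabebeddabbcbedbecaddeeea'
  #28 SA[28]=0  'edbaebdeedabebeddabbcbedbecaddeeea'
  #29 SA[29]=22  'edbecaddeeea'
  #30 SA[30]=14  'eddabbcbedbecaddeeea'
  #31 SA[31]=31  'eea'
  #32 SA[32]=7  'eedabebeddabbcbedbecaddeeea'
  #33 SA[33]=30  'eeea'

[33, 17, 10, 27, 3, 2, 18, 19, 5, 11, 24, 21, 13, 26, 20, 16, 9, 1, 23, 15, 28, 6, 29, 32, 4, 12, 25, 8, 0, 22, 14, 31, 7, 30]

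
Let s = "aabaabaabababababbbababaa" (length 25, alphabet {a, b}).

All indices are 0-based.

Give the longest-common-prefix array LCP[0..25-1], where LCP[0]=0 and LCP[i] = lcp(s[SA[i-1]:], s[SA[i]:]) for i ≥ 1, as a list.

rank | idx | suffix
   0 |  24 | a
   1 |  23 | aa
   2 |   0 | aabaabaabababababbbababaa
   3 |   3 | aabaabababababbbababaa
   4 |   6 | aabababababbbababaa
   5 |  21 | abaa
   6 |   1 | abaabaabababababbbababaa
   7 |   4 | abaabababababbbababaa
   8 |  19 | ababaa
   9 |   7 | abababababbbababaa
  10 |   9 | ababababbbababaa
  11 |  11 | abababbbababaa
  12 |  13 | ababbbababaa
  13 |  15 | abbbababaa
  14 |  22 | baa
  15 |   2 | baabaabababababbbababaa
  16 |   5 | baabababababbbababaa
  17 |  20 | babaa
  18 |  18 | bababaa
  19 |   8 | bababababbbababaa
  20 |  10 | babababbbababaa
  21 |  12 | bababbbababaa
  22 |  14 | babbbababaa
  23 |  17 | bbababaa
  24 |  16 | bbbababaa

SA = [24, 23, 0, 3, 6, 21, 1, 4, 19, 7, 9, 11, 13, 15, 22, 2, 5, 20, 18, 8, 10, 12, 14, 17, 16]
[i] adj suffixes → lcp
  [1] 24/23 → 1 ('a')
  [2] 23/0 → 2 ('aa')
  [3] 0/3 → 7 ('aabaaba')
  [4] 3/6 → 4 ('aaba')
  [5] 6/21 → 1 ('a')
  [6] 21/1 → 4 ('abaa')
  [7] 1/4 → 6 ('abaaba')
  [8] 4/19 → 3 ('aba')
  [9] 19/7 → 5 ('ababa')
  [10] 7/9 → 8 ('abababab')
  [11] 9/11 → 6 ('ababab')
  [12] 11/13 → 4 ('abab')
  [13] 13/15 → 2 ('ab')
  [14] 15/22 → 0 ('')
  [15] 22/2 → 3 ('baa')
  [16] 2/5 → 5 ('baaba')
  [17] 5/20 → 2 ('ba')
  [18] 20/18 → 4 ('baba')
  [19] 18/8 → 6 ('bababa')
  [20] 8/10 → 7 ('bababab')
  [21] 10/12 → 5 ('babab')
  [22] 12/14 → 3 ('bab')
  [23] 14/17 → 1 ('b')
  [24] 17/16 → 2 ('bb')

[0, 1, 2, 7, 4, 1, 4, 6, 3, 5, 8, 6, 4, 2, 0, 3, 5, 2, 4, 6, 7, 5, 3, 1, 2]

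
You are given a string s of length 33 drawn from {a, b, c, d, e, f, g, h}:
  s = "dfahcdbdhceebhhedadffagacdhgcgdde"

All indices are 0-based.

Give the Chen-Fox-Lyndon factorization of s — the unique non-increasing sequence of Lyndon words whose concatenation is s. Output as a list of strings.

emit factor 1: 'df' (i=0, period=2)
emit factor 2: 'ahcdbdhceebhhed' (i=2, period=15)
emit factor 3: 'adffag' (i=17, period=6)
emit factor 4: 'acdhgcgdde' (i=23, period=10)

["df", "ahcdbdhceebhhed", "adffag", "acdhgcgdde"]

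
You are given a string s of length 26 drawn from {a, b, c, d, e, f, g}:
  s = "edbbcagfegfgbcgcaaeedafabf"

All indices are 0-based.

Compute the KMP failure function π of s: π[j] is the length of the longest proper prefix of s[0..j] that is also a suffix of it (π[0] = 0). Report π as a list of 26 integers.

π[0] = 0
j=1 s[j]='d': π[1]=0 (border '')
j=2 s[j]='b': π[2]=0 (border '')
j=3 s[j]='b': π[3]=0 (border '')
j=4 s[j]='c': π[4]=0 (border '')
j=5 s[j]='a': π[5]=0 (border '')
j=6 s[j]='g': π[6]=0 (border '')
j=7 s[j]='f': π[7]=0 (border '')
j=8 s[j]='e': π[8]=1 (border 'e')
j=9 s[j]='g': k: 1→0; π[9]=0 (border '')
j=10 s[j]='f': π[10]=0 (border '')
j=11 s[j]='g': π[11]=0 (border '')
j=12 s[j]='b': π[12]=0 (border '')
j=13 s[j]='c': π[13]=0 (border '')
j=14 s[j]='g': π[14]=0 (border '')
j=15 s[j]='c': π[15]=0 (border '')
j=16 s[j]='a': π[16]=0 (border '')
j=17 s[j]='a': π[17]=0 (border '')
j=18 s[j]='e': π[18]=1 (border 'e')
j=19 s[j]='e': k: 1→0; π[19]=1 (border 'e')
j=20 s[j]='d': π[20]=2 (border 'ed')
j=21 s[j]='a': k: 2→0; π[21]=0 (border '')
j=22 s[j]='f': π[22]=0 (border '')
j=23 s[j]='a': π[23]=0 (border '')
j=24 s[j]='b': π[24]=0 (border '')
j=25 s[j]='f': π[25]=0 (border '')

[0, 0, 0, 0, 0, 0, 0, 0, 1, 0, 0, 0, 0, 0, 0, 0, 0, 0, 1, 1, 2, 0, 0, 0, 0, 0]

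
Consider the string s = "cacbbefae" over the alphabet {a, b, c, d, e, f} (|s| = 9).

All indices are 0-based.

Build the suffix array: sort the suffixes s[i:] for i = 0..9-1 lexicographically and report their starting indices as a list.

sorted suffixes:
  #0 SA[0]=1  'acbbefae'
  #1 SA[1]=7  'ae'
  #2 SA[2]=3  'bbefae'
  #3 SA[3]=4  'befae'
  #4 SA[4]=0  'cacbbefae'
  #5 SA[5]=2  'cbbefae'
  #6 SA[6]=8  'e'
  #7 SA[7]=5  'efae'
  #8 SA[8]=6  'fae'

[1, 7, 3, 4, 0, 2, 8, 5, 6]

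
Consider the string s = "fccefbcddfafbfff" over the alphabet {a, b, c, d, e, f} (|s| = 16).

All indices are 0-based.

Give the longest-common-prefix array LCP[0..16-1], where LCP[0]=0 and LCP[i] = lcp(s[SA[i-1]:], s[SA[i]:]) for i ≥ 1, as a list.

[0, 0, 1, 0, 1, 1, 0, 1, 0, 0, 1, 1, 2, 1, 1, 2]

rank | idx | suffix
   0 |  10 | afbfff
   1 |   5 | bcddfafbfff
   2 |  12 | bfff
   3 |   1 | ccefbcddfafbfff
   4 |   6 | cddfafbfff
   5 |   2 | cefbcddfafbfff
   6 |   7 | ddfafbfff
   7 |   8 | dfafbfff
   8 |   3 | efbcddfafbfff
   9 |  15 | f
  10 |   9 | fafbfff
  11 |   4 | fbcddfafbfff
  12 |  11 | fbfff
  13 |   0 | fccefbcddfafbfff
  14 |  14 | ff
  15 |  13 | fff

SA = [10, 5, 12, 1, 6, 2, 7, 8, 3, 15, 9, 4, 11, 0, 14, 13]
i: (SA[i-1],SA[i]) lcp shared
  1: (10,5) 0 ''
  2: (5,12) 1 'b'
  3: (12,1) 0 ''
  4: (1,6) 1 'c'
  5: (6,2) 1 'c'
  6: (2,7) 0 ''
  7: (7,8) 1 'd'
  8: (8,3) 0 ''
  9: (3,15) 0 ''
  10: (15,9) 1 'f'
  11: (9,4) 1 'f'
  12: (4,11) 2 'fb'
  13: (11,0) 1 'f'
  14: (0,14) 1 'f'
  15: (14,13) 2 'ff'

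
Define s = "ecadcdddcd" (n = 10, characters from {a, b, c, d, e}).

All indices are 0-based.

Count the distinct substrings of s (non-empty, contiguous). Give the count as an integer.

45

rank→(start, suffix):
  0 → (2, 'adcdddcd')
  1 → (1, 'cadcdddcd')
  2 → (8, 'cd')
  3 → (4, 'cdddcd')
  4 → (9, 'd')
  5 → (7, 'dcd')
  6 → (3, 'dcdddcd')
  7 → (6, 'ddcd')
  8 → (5, 'dddcd')
  9 → (0, 'ecadcdddcd')

SA = [2, 1, 8, 4, 9, 7, 3, 6, 5, 0]
i: (SA[i-1],SA[i]) lcp shared
  1: (2,1) 0 ''
  2: (1,8) 1 'c'
  3: (8,4) 2 'cd'
  4: (4,9) 0 ''
  5: (9,7) 1 'd'
  6: (7,3) 3 'dcd'
  7: (3,6) 1 'd'
  8: (6,5) 2 'dd'
  9: (5,0) 0 ''

n(n+1)/2 = 10·11/2 = 55
Σ LCP = 0 + 0 + 1 + 2 + 0 + 1 + 3 + 1 + 2 + 0 = 10
distinct = 55 − 10 = 45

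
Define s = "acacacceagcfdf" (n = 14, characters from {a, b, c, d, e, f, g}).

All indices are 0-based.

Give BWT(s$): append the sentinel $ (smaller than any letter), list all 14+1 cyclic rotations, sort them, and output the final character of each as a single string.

rank  rotation         last
    0  $acacacceagcfdf  f
    1  acacacceagcfdf$  $
    2  acacceagcfdf$ac  c
    3  acceagcfdf$acac  c
    4  agcfdf$acacacce  e
    5  cacacceagcfdf$a  a
    6  cacceagcfdf$aca  a
    7  cceagcfdf$acaca  a
    8  ceagcfdf$acacac  c
    9  cfdf$acacacceag  g
   10  df$acacacceagcf  f
   11  eagcfdf$acacacc  c
   12  f$acacacceagcfd  d
   13  fdf$acacacceagc  c
   14  gcfdf$acacaccea  a

f$cceaaacgfcdca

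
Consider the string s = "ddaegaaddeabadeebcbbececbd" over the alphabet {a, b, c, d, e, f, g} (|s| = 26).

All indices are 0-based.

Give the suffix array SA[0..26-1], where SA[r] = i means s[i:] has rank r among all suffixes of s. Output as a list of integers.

[5, 10, 6, 12, 2, 11, 18, 16, 24, 19, 17, 23, 21, 25, 1, 0, 7, 8, 13, 9, 15, 22, 20, 14, 3, 4]

sorted suffixes:
  #0 SA[0]=5  'aaddeabadeebcbbececbd'
  #1 SA[1]=10  'abadeebcbbececbd'
  #2 SA[2]=6  'addeabadeebcbbececbd'
  #3 SA[3]=12  'adeebcbbececbd'
  #4 SA[4]=2  'aegaaddeabadeebcbbececbd'
  #5 SA[5]=11  'badeebcbbececbd'
  #6 SA[6]=18  'bbececbd'
  #7 SA[7]=16  'bcbbececbd'
  #8 SA[8]=24  'bd'
  #9 SA[9]=19  'bececbd'
  #10 SA[10]=17  'cbbececbd'
  #11 SA[11]=23  'cbd'
  #12 SA[12]=21  'cecbd'
  #13 SA[13]=25  'd'
  #14 SA[14]=1  'daegaaddeabadeebcbbececbd'
  #15 SA[15]=0  'ddaegaaddeabadeebcbbececbd'
  #16 SA[16]=7  'ddeabadeebcbbececbd'
  #17 SA[17]=8  'deabadeebcbbececbd'
  #18 SA[18]=13  'deebcbbececbd'
  #19 SA[19]=9  'eabadeebcbbececbd'
  #20 SA[20]=15  'ebcbbececbd'
  #21 SA[21]=22  'ecbd'
  #22 SA[22]=20  'ececbd'
  #23 SA[23]=14  'eebcbbececbd'
  #24 SA[24]=3  'egaaddeabadeebcbbececbd'
  #25 SA[25]=4  'gaaddeabadeebcbbececbd'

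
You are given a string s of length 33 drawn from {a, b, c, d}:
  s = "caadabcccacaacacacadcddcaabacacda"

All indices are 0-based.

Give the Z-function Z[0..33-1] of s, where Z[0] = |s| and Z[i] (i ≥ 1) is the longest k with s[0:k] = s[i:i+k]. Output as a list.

[33, 0, 0, 0, 0, 0, 1, 1, 2, 0, 3, 0, 0, 2, 0, 2, 0, 2, 0, 0, 1, 0, 0, 3, 0, 0, 0, 0, 2, 0, 1, 0, 0]

Z[0]=33
i=1: i≥r, start 0; Z[1]=0
i=2: i≥r, start 0; Z[2]=0
i=3: i≥r, start 0; Z[3]=0
i=4: i≥r, start 0; Z[4]=0
i=5: i≥r, start 0; Z[5]=0
i=6: i≥r, start 0; Z[6]=1 extend→box=[6,7)
i=7: i≥r, start 0; Z[7]=1 extend→box=[7,8)
i=8: i≥r, start 0; Z[8]=2 extend→box=[8,10)
i=9: min(r-i=1, Z[1]=0)=0; Z[9]=0
i=10: i≥r, start 0; Z[10]=3 extend→box=[10,13)
i=11: min(r-i=2, Z[1]=0)=0; Z[11]=0
i=12: min(r-i=1, Z[2]=0)=0; Z[12]=0
i=13: i≥r, start 0; Z[13]=2 extend→box=[13,15)
i=14: min(r-i=1, Z[1]=0)=0; Z[14]=0
i=15: i≥r, start 0; Z[15]=2 extend→box=[15,17)
i=16: min(r-i=1, Z[1]=0)=0; Z[16]=0
i=17: i≥r, start 0; Z[17]=2 extend→box=[17,19)
i=18: min(r-i=1, Z[1]=0)=0; Z[18]=0
i=19: i≥r, start 0; Z[19]=0
i=20: i≥r, start 0; Z[20]=1 extend→box=[20,21)
i=21: i≥r, start 0; Z[21]=0
i=22: i≥r, start 0; Z[22]=0
i=23: i≥r, start 0; Z[23]=3 extend→box=[23,26)
i=24: min(r-i=2, Z[1]=0)=0; Z[24]=0
i=25: min(r-i=1, Z[2]=0)=0; Z[25]=0
i=26: i≥r, start 0; Z[26]=0
i=27: i≥r, start 0; Z[27]=0
i=28: i≥r, start 0; Z[28]=2 extend→box=[28,30)
i=29: min(r-i=1, Z[1]=0)=0; Z[29]=0
i=30: i≥r, start 0; Z[30]=1 extend→box=[30,31)
i=31: i≥r, start 0; Z[31]=0
i=32: i≥r, start 0; Z[32]=0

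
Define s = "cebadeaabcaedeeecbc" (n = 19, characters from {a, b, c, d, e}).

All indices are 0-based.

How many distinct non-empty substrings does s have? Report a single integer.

173

rank | idx | suffix
   0 |   6 | aabcaedeeecbc
   1 |   7 | abcaedeeecbc
   2 |   3 | adeaabcaedeeecbc
   3 |  10 | aedeeecbc
   4 |   2 | badeaabcaedeeecbc
   5 |  17 | bc
   6 |   8 | bcaedeeecbc
   7 |  18 | c
   8 |   9 | caedeeecbc
   9 |  16 | cbc
  10 |   0 | cebadeaabcaedeeecbc
  11 |   4 | deaabcaedeeecbc
  12 |  12 | deeecbc
  13 |   5 | eaabcaedeeecbc
  14 |   1 | ebadeaabcaedeeecbc
  15 |  15 | ecbc
  16 |  11 | edeeecbc
  17 |  14 | eecbc
  18 |  13 | eeecbc

SA = [6, 7, 3, 10, 2, 17, 8, 18, 9, 16, 0, 4, 12, 5, 1, 15, 11, 14, 13]
i: (SA[i-1],SA[i]) lcp shared
  1: (6,7) 1 'a'
  2: (7,3) 1 'a'
  3: (3,10) 1 'a'
  4: (10,2) 0 ''
  5: (2,17) 1 'b'
  6: (17,8) 2 'bc'
  7: (8,18) 0 ''
  8: (18,9) 1 'c'
  9: (9,16) 1 'c'
  10: (16,0) 1 'c'
  11: (0,4) 0 ''
  12: (4,12) 2 'de'
  13: (12,5) 0 ''
  14: (5,1) 1 'e'
  15: (1,15) 1 'e'
  16: (15,11) 1 'e'
  17: (11,14) 1 'e'
  18: (14,13) 2 'ee'

n(n+1)/2 = 19·20/2 = 190
Σ LCP = 0 + 1 + 1 + 1 + 0 + 1 + 2 + 0 + 1 + 1 + 1 + 0 + 2 + 0 + 1 + 1 + 1 + 1 + 2 = 17
distinct = 190 − 17 = 173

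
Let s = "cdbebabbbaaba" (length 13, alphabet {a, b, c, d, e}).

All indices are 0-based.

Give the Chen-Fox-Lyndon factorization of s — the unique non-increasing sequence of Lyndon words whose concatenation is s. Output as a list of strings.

["cd", "be", "b", "abbb", "aab", "a"]

emit factor 1: 'cd' (i=0, period=2)
emit factor 2: 'be' (i=2, period=2)
emit factor 3: 'b' (i=4, period=1)
emit factor 4: 'abbb' (i=5, period=4)
emit factor 5: 'aab' (i=9, period=3)
emit factor 6: 'a' (i=12, period=1)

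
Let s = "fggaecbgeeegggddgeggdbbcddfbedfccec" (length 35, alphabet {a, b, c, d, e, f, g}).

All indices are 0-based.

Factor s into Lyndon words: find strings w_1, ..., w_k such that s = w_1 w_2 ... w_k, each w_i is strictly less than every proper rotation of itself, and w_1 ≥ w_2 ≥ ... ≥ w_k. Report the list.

emit factor 1: 'fgg' (i=0, period=3)
emit factor 2: 'aecbgeeegggddgeggdbbcddfbedfccec' (i=3, period=32)

["fgg", "aecbgeeegggddgeggdbbcddfbedfccec"]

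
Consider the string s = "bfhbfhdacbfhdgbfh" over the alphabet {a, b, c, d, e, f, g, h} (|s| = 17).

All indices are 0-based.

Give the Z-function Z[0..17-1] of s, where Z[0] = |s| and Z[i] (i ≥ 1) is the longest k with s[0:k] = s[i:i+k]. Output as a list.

Z[0]=17
i=1: i≥r, start 0; Z[1]=0
i=2: i≥r, start 0; Z[2]=0
i=3: i≥r, start 0; Z[3]=3 scan→box=[3,6)
i=4: min(r-i=2, Z[1]=0)=0; Z[4]=0
i=5: min(r-i=1, Z[2]=0)=0; Z[5]=0
i=6: i≥r, start 0; Z[6]=0
i=7: i≥r, start 0; Z[7]=0
i=8: i≥r, start 0; Z[8]=0
i=9: i≥r, start 0; Z[9]=3 scan→box=[9,12)
i=10: min(r-i=2, Z[1]=0)=0; Z[10]=0
i=11: min(r-i=1, Z[2]=0)=0; Z[11]=0
i=12: i≥r, start 0; Z[12]=0
i=13: i≥r, start 0; Z[13]=0
i=14: i≥r, start 0; Z[14]=3 scan→box=[14,17)
i=15: min(r-i=2, Z[1]=0)=0; Z[15]=0
i=16: min(r-i=1, Z[2]=0)=0; Z[16]=0

[17, 0, 0, 3, 0, 0, 0, 0, 0, 3, 0, 0, 0, 0, 3, 0, 0]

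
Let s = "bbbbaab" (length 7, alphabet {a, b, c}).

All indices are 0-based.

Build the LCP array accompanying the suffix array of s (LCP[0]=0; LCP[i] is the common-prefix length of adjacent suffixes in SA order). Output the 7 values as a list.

[0, 1, 0, 1, 1, 2, 3]

rank→(start, suffix):
  0 → (4, 'aab')
  1 → (5, 'ab')
  2 → (6, 'b')
  3 → (3, 'baab')
  4 → (2, 'bbaab')
  5 → (1, 'bbbaab')
  6 → (0, 'bbbbaab')

SA = [4, 5, 6, 3, 2, 1, 0]
[i] adj suffixes → lcp
  [1] 4/5 → 1 ('a')
  [2] 5/6 → 0 ('')
  [3] 6/3 → 1 ('b')
  [4] 3/2 → 1 ('b')
  [5] 2/1 → 2 ('bb')
  [6] 1/0 → 3 ('bbb')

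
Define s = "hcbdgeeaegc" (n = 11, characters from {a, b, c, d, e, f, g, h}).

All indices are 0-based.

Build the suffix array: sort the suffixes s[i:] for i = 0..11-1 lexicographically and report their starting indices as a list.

[7, 2, 10, 1, 3, 6, 5, 8, 9, 4, 0]

rank | idx | suffix
   0 |   7 | aegc
   1 |   2 | bdgeeaegc
   2 |  10 | c
   3 |   1 | cbdgeeaegc
   4 |   3 | dgeeaegc
   5 |   6 | eaegc
   6 |   5 | eeaegc
   7 |   8 | egc
   8 |   9 | gc
   9 |   4 | geeaegc
  10 |   0 | hcbdgeeaegc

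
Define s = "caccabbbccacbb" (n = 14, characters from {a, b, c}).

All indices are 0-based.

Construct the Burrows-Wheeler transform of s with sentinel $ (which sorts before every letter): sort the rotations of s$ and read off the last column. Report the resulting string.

bcccbcabbcc$aab

rank  rotation         last
    0  $caccabbbccacbb  b
    1  abbbccacbb$cacc  c
    2  acbb$caccabbbcc  c
    3  accabbbccacbb$c  c
    4  b$caccabbbccacb  b
    5  bb$caccabbbccac  c
    6  bbbccacbb$cacca  a
    7  bbccacbb$caccab  b
    8  bccacbb$caccabb  b
    9  cabbbccacbb$cac  c
   10  cacbb$caccabbbc  c
   11  caccabbbccacbb$  $
   12  cbb$caccabbbcca  a
   13  ccabbbccacbb$ca  a
   14  ccacbb$caccabbb  b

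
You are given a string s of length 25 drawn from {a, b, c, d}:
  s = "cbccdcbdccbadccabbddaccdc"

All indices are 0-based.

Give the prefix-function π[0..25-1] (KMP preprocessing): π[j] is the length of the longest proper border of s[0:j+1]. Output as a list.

π[0] = 0
j=1 s[j]='b': π[1]=0 (border '')
j=2 s[j]='c': π[2]=1 (border 'c')
j=3 s[j]='c': k: 1→0; π[3]=1 (border 'c')
j=4 s[j]='d': k: 1→0; π[4]=0 (border '')
j=5 s[j]='c': π[5]=1 (border 'c')
j=6 s[j]='b': π[6]=2 (border 'cb')
j=7 s[j]='d': k: 2→0; π[7]=0 (border '')
j=8 s[j]='c': π[8]=1 (border 'c')
j=9 s[j]='c': k: 1→0; π[9]=1 (border 'c')
j=10 s[j]='b': π[10]=2 (border 'cb')
j=11 s[j]='a': k: 2→0; π[11]=0 (border '')
j=12 s[j]='d': π[12]=0 (border '')
j=13 s[j]='c': π[13]=1 (border 'c')
j=14 s[j]='c': k: 1→0; π[14]=1 (border 'c')
j=15 s[j]='a': k: 1→0; π[15]=0 (border '')
j=16 s[j]='b': π[16]=0 (border '')
j=17 s[j]='b': π[17]=0 (border '')
j=18 s[j]='d': π[18]=0 (border '')
j=19 s[j]='d': π[19]=0 (border '')
j=20 s[j]='a': π[20]=0 (border '')
j=21 s[j]='c': π[21]=1 (border 'c')
j=22 s[j]='c': k: 1→0; π[22]=1 (border 'c')
j=23 s[j]='d': k: 1→0; π[23]=0 (border '')
j=24 s[j]='c': π[24]=1 (border 'c')

[0, 0, 1, 1, 0, 1, 2, 0, 1, 1, 2, 0, 0, 1, 1, 0, 0, 0, 0, 0, 0, 1, 1, 0, 1]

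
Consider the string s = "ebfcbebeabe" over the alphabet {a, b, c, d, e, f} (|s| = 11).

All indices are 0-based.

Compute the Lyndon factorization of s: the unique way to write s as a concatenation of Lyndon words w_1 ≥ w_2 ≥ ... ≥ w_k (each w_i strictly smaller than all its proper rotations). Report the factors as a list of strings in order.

emit factor 1: 'e' (i=0, period=1)
emit factor 2: 'bfc' (i=1, period=3)
emit factor 3: 'be' (i=4, period=2)
emit factor 4: 'be' (i=6, period=2)
emit factor 5: 'abe' (i=8, period=3)

["e", "bfc", "be", "be", "abe"]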